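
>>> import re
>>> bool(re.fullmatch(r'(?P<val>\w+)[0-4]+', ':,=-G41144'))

False

This matches one or more of a word character (captured as 'val'); then one or more of a character in [0-4].
`re.fullmatch` requires the pattern to consume the entire string.
Here the string isn't matched end-to-end, so the call returns None, and `bool(None)` is False.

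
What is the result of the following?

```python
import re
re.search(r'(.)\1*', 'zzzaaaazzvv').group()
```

'zzz'

After group 1 captures some text, `\1` only succeeds where that same text appears again.
The match spans [0:3] → 'zzz'.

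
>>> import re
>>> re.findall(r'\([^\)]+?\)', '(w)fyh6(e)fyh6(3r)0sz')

['(w)', '(e)', '(3r)']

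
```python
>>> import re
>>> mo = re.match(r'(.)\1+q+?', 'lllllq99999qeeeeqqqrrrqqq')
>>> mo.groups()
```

('l',)

After group 1 captures some text, `\1` only succeeds where that same text appears again.
`re.match` only tries the pattern at the start of the string.
The match spans [0:6] → 'lllllq'.
Captured: group 1 = 'l'.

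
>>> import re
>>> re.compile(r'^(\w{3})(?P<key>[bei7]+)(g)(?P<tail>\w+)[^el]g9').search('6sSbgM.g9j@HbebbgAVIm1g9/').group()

'6sSbgM.g9'

The pattern matches anchored at the start of the string; then exactly 3 of a word character (captured); then one or more of one of [bei7] (captured as 'key'); then a literal 'g' (captured); then one or more of a word character (captured as 'tail'); then any character except [el], then the literal 'g9'.
`re.search` tries every starting position until one works.
The match spans [0:9] → '6sSbgM.g9'.
Captured: group 1 = '6sS', group 2 = 'b', group 3 = 'g', group 4 = 'M'.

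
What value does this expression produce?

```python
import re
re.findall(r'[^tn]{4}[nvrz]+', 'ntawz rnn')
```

['awz rnn']

This matches exactly 4 of any character except [tn]; then one or more of one of [nvrz].
Scanning left to right: at [2:9] → 'awz rnn'.
With no groups in the pattern, `findall` gives back each whole match — 1 here.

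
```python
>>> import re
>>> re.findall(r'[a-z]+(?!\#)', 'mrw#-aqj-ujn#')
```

['mr', 'aqj', 'uj']

A negative assertion filters positions out without eating any characters.
With no groups in the pattern, `findall` gives back each whole match — 3 here.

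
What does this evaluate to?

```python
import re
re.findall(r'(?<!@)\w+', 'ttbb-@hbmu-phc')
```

['ttbb', 'bmu', 'phc']

A negative assertion filters positions out without eating any characters.
Walking the string: at [0:4] → 'ttbb'; at [7:10] → 'bmu'; at [11:14] → 'phc'.
`findall` yields the raw match text (3 of them) because the pattern has no groups.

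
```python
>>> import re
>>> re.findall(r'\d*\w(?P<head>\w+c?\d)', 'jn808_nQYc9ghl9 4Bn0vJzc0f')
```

['n808_nQYc9ghl9', 'n0vJzc0']

This matches zero or more of a digit, then a word character; then one or more of a word character, then optionally a literal 'c', then a digit (captured as 'head').
Matches: at [0:15] match 'jn808_nQYc9ghl9', group 1 = 'n808_nQYc9ghl9'; at [16:25] match '4Bn0vJzc0', group 1 = 'n0vJzc0'.
With a single group, `findall` returns only what that group captured — 2 items.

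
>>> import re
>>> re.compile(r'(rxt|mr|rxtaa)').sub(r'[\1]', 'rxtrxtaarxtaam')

Branches in `(...|...)` are attempted left-to-right; the first branch that allows the whole pattern to succeed is taken.
Matches: at [0:3] → 'rxt'; at [3:6] → 'rxt'; at [8:11] → 'rxt'.
Each match is replaced using the text its own group 1 captured.

'[rxt][rxt]aa[rxt]aam'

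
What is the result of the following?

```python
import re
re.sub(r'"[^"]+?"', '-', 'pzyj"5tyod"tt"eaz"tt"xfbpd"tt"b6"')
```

'pzyj-tt-tt-tt-'

Each match is replaced by '-'.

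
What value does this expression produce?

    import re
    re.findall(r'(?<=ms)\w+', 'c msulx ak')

The lookaround is zero-width — it requires the adjacent text to match without consuming it, so the asserted text isn't part of the match.
No capturing groups, so `findall` returns the 1 full match string.

['ulx']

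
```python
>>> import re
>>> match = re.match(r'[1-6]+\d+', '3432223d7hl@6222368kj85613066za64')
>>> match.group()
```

`re.match` only tries the pattern at the start of the string.
The match spans [0:7] → '3432223'.

'3432223'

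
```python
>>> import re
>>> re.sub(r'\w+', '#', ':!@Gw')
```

':!@#'

Pattern: one or more of a word character.
Matches: at [3:5] → 'Gw'.
Every occurrence is swapped for '#'.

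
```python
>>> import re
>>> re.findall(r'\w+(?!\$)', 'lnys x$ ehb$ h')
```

`(?!…)`/`(?<!…)` only lets a position through if the neighbouring text does NOT match; no characters are consumed.
No capturing groups, so `findall` returns the 3 full match strings.

['lnys', 'eh', 'h']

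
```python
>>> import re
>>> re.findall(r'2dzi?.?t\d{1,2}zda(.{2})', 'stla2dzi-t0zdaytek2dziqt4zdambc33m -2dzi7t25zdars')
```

['yt', 'mb', 'rs']

The pattern matches the literal '2dz', then optionally a literal 'i', then optionally any character; then the literal 't', then 1 to 2 of a digit, then the literal 'zda'; then exactly 2 of any character (captured).
Because there's exactly one group, `findall` drops the full match and keeps group 1 from each hit.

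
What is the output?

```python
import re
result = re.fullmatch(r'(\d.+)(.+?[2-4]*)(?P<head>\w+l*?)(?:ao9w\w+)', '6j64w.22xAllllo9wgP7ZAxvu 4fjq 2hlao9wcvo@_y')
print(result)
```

None

This matches a digit, then one or more of any character (captured); then one or more of any character (lazy), then zero or more of a character in [2-4] (captured); then one or more of a word character, then zero or more of a literal 'l' (lazy) (captured as 'head'); then the literal 'ao', then the literal '9w', then one or more of a word character (non-capturing group).
`re.fullmatch` is like wrapping the pattern in `^…$` (in single-line mode).
Here the pattern can't cover the whole string, so the call returns None.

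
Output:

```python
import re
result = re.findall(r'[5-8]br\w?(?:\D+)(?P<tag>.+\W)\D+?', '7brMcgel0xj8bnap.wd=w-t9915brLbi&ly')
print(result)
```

['0xj8bnap.wd=w-t9915brLbi&']

The pattern matches a character in [5-8], then the literal 'br', then optionally a word character; then one or more of a non-digit (non-capturing group); then one or more of any character, then a non-word character (captured as 'tag'); then one or more of a non-digit (lazy).
Scanning left to right: at [0:34] match '7brMcgel0xj8bnap.wd=w-t9915brLbi&l', group 1 = '0xj8bnap.wd=w-t9915brLbi&'.
`findall` collects group 1 from the one match (1 total).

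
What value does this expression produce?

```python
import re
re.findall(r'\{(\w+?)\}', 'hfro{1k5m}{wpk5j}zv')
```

Walking the string: at [4:10] match '{1k5m}', group 1 = '1k5m'; at [10:17] match '{wpk5j}', group 1 = 'wpk5j'.
With a single group, `findall` returns only what that group captured — 2 items.

['1k5m', 'wpk5j']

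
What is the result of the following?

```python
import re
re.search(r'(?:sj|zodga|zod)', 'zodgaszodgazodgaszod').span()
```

(0, 5)

The regex engine tests alternatives in the order written; an earlier branch that matches wins even if a later one would match more.
`re.search` scans for the first position where the pattern succeeds.
The match spans [0:5] → 'zodga'.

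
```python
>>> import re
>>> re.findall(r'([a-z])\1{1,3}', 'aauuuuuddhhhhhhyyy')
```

['a', 'u', 'd', 'h', 'h', 'y']

The backreference `\1` re-matches whatever the first group consumed, character for character.
Scanning left to right: at [0:2] match 'aa', group 1 = 'a'; at [2:6] match 'uuuu', group 1 = 'u'; at [7:9] match 'dd', group 1 = 'd'; at [9:13] match 'hhhh', group 1 = 'h'; at [13:15] match 'hh', group 1 = 'h'; ….
Because there's exactly one group, `findall` drops the full match and keeps group 1 from each hit.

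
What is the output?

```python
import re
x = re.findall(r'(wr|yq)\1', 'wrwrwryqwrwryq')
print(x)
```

['wr', 'wr']

`\1` is not a pattern — it's the concrete string captured by group 1, re-applied verbatim.
Scanning left to right: at [0:4] match 'wrwr', group 1 = 'wr'; at [8:12] match 'wrwr', group 1 = 'wr'.
Because there's exactly one group, `findall` drops the full match and keeps group 1 from each hit.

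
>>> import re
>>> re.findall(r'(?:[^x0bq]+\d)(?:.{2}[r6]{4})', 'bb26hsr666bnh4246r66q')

['26hsr666', 'nh4246r66']

Pattern: one or more of any character except [x0bq], then a digit (non-capturing group); then exactly 2 of any character, then exactly 4 of one of [r6] (non-capturing group).
Scanning left to right: at [2:10] → '26hsr666'; at [11:20] → 'nh4246r66'.
Since nothing is captured, `findall` lists the 2 matched substrings directly.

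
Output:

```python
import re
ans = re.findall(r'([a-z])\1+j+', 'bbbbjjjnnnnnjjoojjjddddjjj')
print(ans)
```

['b', 'n', 'o', 'd']

`\1` is not a pattern — it's the concrete string captured by group 1, re-applied verbatim.
Matches: at [0:7] match 'bbbbjjj', group 1 = 'b'; at [7:14] match 'nnnnnjj', group 1 = 'n'; at [14:19] match 'oojjj', group 1 = 'o'; at [19:26] match 'ddddjjj', group 1 = 'd'.
With a single group, `findall` returns only what that group captured — 4 items.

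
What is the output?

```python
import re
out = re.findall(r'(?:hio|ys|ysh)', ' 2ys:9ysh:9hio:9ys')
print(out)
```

['ys', 'ys', 'hio', 'ys']

The regex engine tests alternatives in the order written; an earlier branch that matches wins even if a later one would match more.
Walking the string: at [2:4] → 'ys'; at [6:8] → 'ys'; at [11:14] → 'hio'; at [16:18] → 'ys'.
Since nothing is captured, `findall` lists the 4 matched substrings directly.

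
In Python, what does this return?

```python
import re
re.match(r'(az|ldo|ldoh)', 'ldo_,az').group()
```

'ldo'

`match` is anchored at position 0; if the pattern doesn't fit there, it returns None.
The match spans [0:3] → 'ldo'.
Captured: group 1 = 'ldo'.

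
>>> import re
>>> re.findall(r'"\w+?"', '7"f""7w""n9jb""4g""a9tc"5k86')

Matches: at [1:4] → '"f"'; at [4:8] → '"7w"'; at [8:14] → '"n9jb"'; at [14:18] → '"4g"'; at [18:24] → '"a9tc"'.
With no groups in the pattern, `findall` gives back each whole match — 5 here.

['"f"', '"7w"', '"n9jb"', '"4g"', '"a9tc"']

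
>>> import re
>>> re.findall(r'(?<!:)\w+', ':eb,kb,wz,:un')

`(?!…)`/`(?<!…)` only lets a position through if the neighbouring text does NOT match; no characters are consumed.
With no groups in the pattern, `findall` gives back each whole match — 4 here.

['b', 'kb', 'wz', 'n']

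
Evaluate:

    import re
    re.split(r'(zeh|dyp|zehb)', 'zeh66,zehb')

['', 'zeh', '66,', 'zeh', 'b']

Alternation tries branches left to right and keeps the first one that lets the overall match succeed at that position.
`re.split` interleaves the captured-group text with the surrounding fragments.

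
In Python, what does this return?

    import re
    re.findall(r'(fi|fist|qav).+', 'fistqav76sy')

['fi']

Branches in `(...|...)` are attempted left-to-right; the first branch that allows the whole pattern to succeed is taken.
With a single group, `findall` returns only what that group captured — 1 item.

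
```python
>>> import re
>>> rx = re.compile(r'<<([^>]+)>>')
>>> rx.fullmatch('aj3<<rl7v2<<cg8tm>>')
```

For `fullmatch`, every character of the input must be accounted for by the pattern.
Here there's no way to consume every character, so the call returns None.

None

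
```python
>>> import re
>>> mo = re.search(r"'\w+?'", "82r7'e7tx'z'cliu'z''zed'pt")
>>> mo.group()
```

"'e7tx'"

`search` walks the string left to right and returns the first match it finds.
The match spans [4:10] → "'e7tx'".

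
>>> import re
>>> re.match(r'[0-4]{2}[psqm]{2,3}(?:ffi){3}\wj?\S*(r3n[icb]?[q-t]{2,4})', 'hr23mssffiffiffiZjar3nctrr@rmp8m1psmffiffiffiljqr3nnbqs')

With `match`, the pattern is implicitly anchored at the beginning.
Here position 0 doesn't satisfy it, so the call returns None.

None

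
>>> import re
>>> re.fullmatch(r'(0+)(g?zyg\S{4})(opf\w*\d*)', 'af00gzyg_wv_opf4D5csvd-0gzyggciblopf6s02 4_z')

None

Pattern: one or more of a literal '0' (captured); then optionally a literal 'g', then the literal 'zyg', then exactly 4 of a non-whitespace character (captured); then the literal 'opf', then zero or more of a word character, then zero or more of a digit (captured).
For `fullmatch`, every character of the input must be accounted for by the pattern.
Here there's no way to consume every character, so the call returns None.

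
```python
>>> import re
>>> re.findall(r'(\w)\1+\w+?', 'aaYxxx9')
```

A backreference is literal: `\1` must see the identical characters the first group matched.
Walking the string: at [0:3] match 'aaY', group 1 = 'a'; at [3:7] match 'xxx9', group 1 = 'x'.
Because there's exactly one group, `findall` drops the full match and keeps group 1 from each hit.

['a', 'x']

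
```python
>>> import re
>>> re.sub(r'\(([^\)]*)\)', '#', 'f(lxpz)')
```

'f#'

Matches: at [1:7] → '(lxpz)'.
`sub` substitutes '#' at each match site.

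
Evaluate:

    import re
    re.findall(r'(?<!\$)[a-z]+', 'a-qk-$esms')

['a', 'qk', 'sms']

The negative lookaround is zero-width — it rules out positions where the adjacent text would match, without consuming anything.
With no groups in the pattern, `findall` gives back each whole match — 3 here.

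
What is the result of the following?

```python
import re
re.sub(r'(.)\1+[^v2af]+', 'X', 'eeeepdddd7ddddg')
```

`\1` is not a pattern — it's the concrete string captured by group 1, re-applied verbatim.
Each match is replaced by 'X'.

'X'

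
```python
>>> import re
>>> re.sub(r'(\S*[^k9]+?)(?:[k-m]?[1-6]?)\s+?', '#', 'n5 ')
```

'#'

This matches zero or more of a non-whitespace character, then one or more of any character except [k9] (lazy) (captured); then optionally a character in [k-m], then optionally a character in [1-6] (non-capturing group); then one or more of whitespace (lazy).
Matches: at [0:3] → 'n5 '.
Every occurrence is swapped for '#'.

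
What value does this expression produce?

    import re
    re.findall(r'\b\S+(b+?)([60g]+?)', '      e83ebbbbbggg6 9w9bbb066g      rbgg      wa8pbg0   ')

[('b', 'g'), ('b', '0'), ('b', 'g'), ('b', 'g')]

This matches a word boundary (`\b`, zero-width); then one or more of a non-whitespace character; then one or more of a literal 'b' (lazy) (captured); then one or more of one of [60g] (lazy) (captured).
Scanning left to right: at [6:16] match 'e83ebbbbbg', groups = ('b', 'g'); at [20:27] match '9w9bbb0', groups = ('b', '0'); at [36:39] match 'rbg', groups = ('b', 'g'); at [46:52] match 'wa8pbg', groups = ('b', 'g').
With 2 capturing groups, `findall` returns a 2-tuple per match.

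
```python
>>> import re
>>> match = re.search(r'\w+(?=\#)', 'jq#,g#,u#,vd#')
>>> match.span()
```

(0, 2)

Because the assertion is zero-width, the text it checks is not consumed and won't appear in the result.
`search` walks the string left to right and returns the first match it finds.
The match spans [0:2] → 'jq'.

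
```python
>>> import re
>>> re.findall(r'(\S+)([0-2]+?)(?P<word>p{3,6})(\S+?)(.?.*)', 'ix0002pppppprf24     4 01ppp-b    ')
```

[('ix000', '2', 'pppppp', 'r', 'f24     4 01ppp-b    ')]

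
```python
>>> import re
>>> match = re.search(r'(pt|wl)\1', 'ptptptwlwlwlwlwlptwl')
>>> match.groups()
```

('pt',)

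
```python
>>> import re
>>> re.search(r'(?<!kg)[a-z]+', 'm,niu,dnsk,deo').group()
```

Because the assertion is negative and zero-width, positions next to the forbidden text are skipped.
Unlike `match`, `search` isn't anchored — it looks for the pattern anywhere in the string.
The match spans [0:1] → 'm'.

'm'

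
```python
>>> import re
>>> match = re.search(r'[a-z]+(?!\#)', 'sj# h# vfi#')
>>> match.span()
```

(0, 1)

Because the assertion is negative and zero-width, positions next to the forbidden text are skipped.
`re.search` scans for the first position where the pattern succeeds.
The match spans [0:1] → 's'.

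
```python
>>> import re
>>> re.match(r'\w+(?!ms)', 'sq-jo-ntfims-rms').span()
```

(0, 2)

`re.match` won't scan ahead — the pattern has to work from the very first character.
The match spans [0:2] → 'sq'.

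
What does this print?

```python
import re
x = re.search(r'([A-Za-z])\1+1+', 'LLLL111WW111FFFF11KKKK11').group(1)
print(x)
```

L

The match spans [0:7] → 'LLLL111'.
Captured: group 1 = 'L'.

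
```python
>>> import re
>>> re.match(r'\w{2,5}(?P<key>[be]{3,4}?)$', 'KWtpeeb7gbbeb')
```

None

`re.match` won't scan ahead — the pattern has to work from the very first character.
Here the string doesn't start with a match, so the call returns None.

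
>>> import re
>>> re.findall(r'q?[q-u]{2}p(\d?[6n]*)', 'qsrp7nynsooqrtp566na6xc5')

['7n', '566n']

Pattern: optionally a literal 'q', then exactly 2 of a character in [q-u], then a literal 'p'; then optionally a digit, then zero or more of one of [6n] (captured).
`findall` collects group 1 from each match (2 total).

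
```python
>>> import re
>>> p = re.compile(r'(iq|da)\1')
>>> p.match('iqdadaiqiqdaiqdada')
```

The backreference `\1` re-matches whatever the first group consumed, character for character.
With `match`, the pattern is implicitly anchored at the beginning.
Here position 0 doesn't satisfy it, so the call returns None.

None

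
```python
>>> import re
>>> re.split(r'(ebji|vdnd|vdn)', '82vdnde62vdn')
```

['82', 'vdnd', 'e62', 'vdn', '']

`|` is ordered: at each position the engine commits to the first alternative that works.
The group in the pattern means `split` returns the separators' captures alongside the pieces.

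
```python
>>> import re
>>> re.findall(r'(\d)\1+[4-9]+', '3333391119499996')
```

A backreference is literal: `\1` must see the identical characters the first group matched.
Scanning left to right: at [0:6] match '333339', group 1 = '3'; at [6:16] match '1119499996', group 1 = '1'.
With a single group, `findall` returns only what that group captured — 2 items.

['3', '1']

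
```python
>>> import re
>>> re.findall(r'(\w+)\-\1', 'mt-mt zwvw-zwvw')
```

['mt', 'zwvw']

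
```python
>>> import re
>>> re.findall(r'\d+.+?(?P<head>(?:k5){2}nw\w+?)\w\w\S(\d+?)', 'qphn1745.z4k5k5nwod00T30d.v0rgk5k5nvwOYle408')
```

[('k5k5nwod', '3')]

Lazy quantifiers expand one character at a time until the remainder of the pattern can match.
2 groups means the one result is a tuple of 2 captured strings — 1 here.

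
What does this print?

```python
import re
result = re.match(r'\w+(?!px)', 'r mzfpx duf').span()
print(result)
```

(0, 1)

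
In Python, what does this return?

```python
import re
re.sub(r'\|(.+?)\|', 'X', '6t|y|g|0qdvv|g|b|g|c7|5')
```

'6tXgXgXgX5'

Because the quantifier is non-greedy, it stops expanding at the earliest point where the rest of the pattern can succeed.
Each match is replaced by 'X'.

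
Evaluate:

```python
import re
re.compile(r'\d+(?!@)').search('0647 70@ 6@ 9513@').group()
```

'0647'

The negative lookaround is zero-width — it rules out positions where the adjacent text would match, without consuming anything.
The match spans [0:4] → '0647'.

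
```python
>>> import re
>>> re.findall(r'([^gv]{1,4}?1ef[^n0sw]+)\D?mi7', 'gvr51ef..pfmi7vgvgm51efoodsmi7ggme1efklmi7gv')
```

This matches 1 to 4 of any character except [gv] (lazy), then the literal '1ef', then one or more of any character except [n0sw] (captured); then optionally a non-digit, then the literal 'mi7'.
Scanning left to right: at [2:30] match 'r51ef..pfmi7vgvgm51efoodsmi7', group 1 = 'r51ef..pfmi7vgvgm51efood'; at [32:42] match 'me1efklmi7', group 1 = 'me1efkl'.
Because there's exactly one group, `findall` drops the full match and keeps group 1 from each hit.

['r51ef..pfmi7vgvgm51efood', 'me1efkl']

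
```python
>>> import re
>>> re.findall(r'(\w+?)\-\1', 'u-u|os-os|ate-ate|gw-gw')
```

['u', 'os', 'ate', 'gw']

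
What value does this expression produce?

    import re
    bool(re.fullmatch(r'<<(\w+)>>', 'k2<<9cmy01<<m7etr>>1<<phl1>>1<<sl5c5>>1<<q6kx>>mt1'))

False

`re.fullmatch` is like wrapping the pattern in `^…$` (in single-line mode).
Here there's no way to consume every character, so the call returns None, and `bool(None)` is False.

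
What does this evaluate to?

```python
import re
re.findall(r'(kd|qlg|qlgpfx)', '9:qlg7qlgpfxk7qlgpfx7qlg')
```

['qlg', 'qlg', 'qlg', 'qlg']

The regex engine tests alternatives in the order written; an earlier branch that matches wins even if a later one would match more.
Because there's exactly one group, `findall` drops the full match and keeps group 1 from each hit.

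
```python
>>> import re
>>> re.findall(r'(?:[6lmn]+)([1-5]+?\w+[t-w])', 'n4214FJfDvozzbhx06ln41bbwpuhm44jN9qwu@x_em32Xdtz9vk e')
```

['4214FJfDvozzbhx06ln41bbwpuhm44jN9qwu', '32Xdtz9v']

One capturing group, so `findall` returns just the captured substring from each match — 2 in all.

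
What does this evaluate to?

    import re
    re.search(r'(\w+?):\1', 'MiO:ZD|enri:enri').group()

'enri:enri'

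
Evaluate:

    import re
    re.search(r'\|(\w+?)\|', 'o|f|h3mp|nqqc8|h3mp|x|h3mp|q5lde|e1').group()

'|f|'

The match spans [1:4] → '|f|'.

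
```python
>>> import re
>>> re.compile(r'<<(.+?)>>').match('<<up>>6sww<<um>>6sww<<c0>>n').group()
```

'<<up>>'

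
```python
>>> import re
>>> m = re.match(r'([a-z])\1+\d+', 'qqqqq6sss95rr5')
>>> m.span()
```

(0, 6)

The backreference `\1` re-matches whatever the first group consumed, character for character.
`re.match` won't scan ahead — the pattern has to work from the very first character.
The match spans [0:6] → 'qqqqq6'.
Captured: group 1 = 'q'.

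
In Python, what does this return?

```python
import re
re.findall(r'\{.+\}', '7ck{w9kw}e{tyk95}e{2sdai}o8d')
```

['{w9kw}e{tyk95}e{2sdai}']

Walking the string: at [3:25] → '{w9kw}e{tyk95}e{2sdai}'.
With no groups in the pattern, `findall` gives back each whole match — 1 here.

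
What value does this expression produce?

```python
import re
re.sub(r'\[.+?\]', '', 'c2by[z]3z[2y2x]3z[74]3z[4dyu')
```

Matches: at [4:7] → '[z]'; at [9:15] → '[2y2x]'; at [17:21] → '[74]'.
Each match is replaced by ''.

'c2by3z3z3z[4dyu'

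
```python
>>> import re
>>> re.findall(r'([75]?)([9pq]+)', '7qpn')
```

The pattern matches optionally one of [75] (captured); then one or more of one of [9pq] (captured).
Matches: at [0:3] match '7qp', groups = ('7', 'qp').
2 groups means the one result is a tuple of 2 captured strings — 1 here.

[('7', 'qp')]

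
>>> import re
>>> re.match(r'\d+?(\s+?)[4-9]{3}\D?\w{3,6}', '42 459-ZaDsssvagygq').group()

'42 459-ZaDsss'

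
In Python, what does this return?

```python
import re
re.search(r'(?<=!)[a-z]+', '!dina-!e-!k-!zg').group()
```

Lookahead/lookbehind check context without consuming it, so the matched span excludes the asserted characters.
`re.search` scans for the first position where the pattern succeeds.
The match spans [1:5] → 'dina'.

'dina'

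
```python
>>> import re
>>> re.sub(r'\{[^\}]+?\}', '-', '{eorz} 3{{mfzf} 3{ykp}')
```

'- 3- 3-'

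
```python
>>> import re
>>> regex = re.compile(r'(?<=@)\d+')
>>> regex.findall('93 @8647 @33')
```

Lookahead/lookbehind check context without consuming it, so the matched span excludes the asserted characters.
Since nothing is captured, `findall` lists the 2 matched substrings directly.

['8647', '33']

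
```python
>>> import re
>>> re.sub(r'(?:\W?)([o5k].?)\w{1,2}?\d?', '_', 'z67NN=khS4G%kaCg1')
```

The pattern matches optionally a non-word character (non-capturing group); then one of [o5k], then optionally any character (captured); then 1 to 2 of a word character (lazy), then optionally a digit.
The `?` after the quantifier makes it lazy — it takes as little as possible before letting the rest of the pattern try.
Matches: at [5:10] → '=khS4'; at [11:15] → '%kaC'.
`sub` substitutes '_' at each match site.

'z67NN_G_g1'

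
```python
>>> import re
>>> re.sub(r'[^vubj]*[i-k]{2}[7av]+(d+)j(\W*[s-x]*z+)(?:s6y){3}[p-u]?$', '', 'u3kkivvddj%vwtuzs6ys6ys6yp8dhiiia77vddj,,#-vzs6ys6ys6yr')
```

'u3kkivvddj%vwtu'

`sub` substitutes '' at each match site.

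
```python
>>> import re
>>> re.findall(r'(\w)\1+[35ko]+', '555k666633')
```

['5', '6']

`\1` is not a pattern — it's the concrete string captured by group 1, re-applied verbatim.
`findall` collects group 1 from each match (2 total).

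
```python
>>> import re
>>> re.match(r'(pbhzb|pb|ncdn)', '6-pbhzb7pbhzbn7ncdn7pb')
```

`re.match` only tries the pattern at the start of the string.
Here position 0 doesn't satisfy it, so the call returns None.

None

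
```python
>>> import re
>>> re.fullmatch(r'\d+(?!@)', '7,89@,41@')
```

None

For `fullmatch`, every character of the input must be accounted for by the pattern.
Here the pattern can't cover the whole string, so the call returns None.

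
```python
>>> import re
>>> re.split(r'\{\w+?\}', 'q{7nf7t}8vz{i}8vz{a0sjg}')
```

['q', '8vz', '8vz', '']

The string is cut at each match, leaving 4 pieces.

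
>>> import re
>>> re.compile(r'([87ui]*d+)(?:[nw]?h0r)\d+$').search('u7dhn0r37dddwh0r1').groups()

The match spans [8:17] → '7dddwh0r1'.
Captured: group 1 = '7ddd'.

('7ddd',)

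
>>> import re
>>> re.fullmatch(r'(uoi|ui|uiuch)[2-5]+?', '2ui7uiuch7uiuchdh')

None

For `fullmatch`, every character of the input must be accounted for by the pattern.
Here the pattern can't cover the whole string, so the call returns None.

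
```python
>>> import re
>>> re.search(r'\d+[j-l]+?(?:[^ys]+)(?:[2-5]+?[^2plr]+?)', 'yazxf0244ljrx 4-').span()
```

(5, 16)

The pattern matches one or more of a digit, then one or more of a character in [j-l] (lazy); then one or more of any character except [ys] (non-capturing group); then one or more of a character in [2-5] (lazy), then one or more of any character except [2plr] (lazy) (non-capturing group).
Unlike `match`, `search` isn't anchored — it looks for the pattern anywhere in the string.
The match spans [5:16] → '0244ljrx 4-'.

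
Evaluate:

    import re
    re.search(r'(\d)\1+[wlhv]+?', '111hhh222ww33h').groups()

('1',)

The match spans [0:4] → '111h'.
Captured: group 1 = '1'.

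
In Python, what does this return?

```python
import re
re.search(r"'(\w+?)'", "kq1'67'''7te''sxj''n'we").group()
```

"'67'"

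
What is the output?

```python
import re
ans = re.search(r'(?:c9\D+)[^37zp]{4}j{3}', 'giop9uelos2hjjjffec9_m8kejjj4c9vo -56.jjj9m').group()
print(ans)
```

c9_m8kejjj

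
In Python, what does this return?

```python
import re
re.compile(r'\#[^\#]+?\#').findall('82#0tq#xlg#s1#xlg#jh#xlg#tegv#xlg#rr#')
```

['#0tq#', '#s1#', '#jh#', '#tegv#', '#rr#']

Walking the string: at [2:7] → '#0tq#'; at [10:14] → '#s1#'; at [17:21] → '#jh#'; at [24:30] → '#tegv#'; at [33:37] → '#rr#'.
No capturing groups, so `findall` returns the 5 full match strings.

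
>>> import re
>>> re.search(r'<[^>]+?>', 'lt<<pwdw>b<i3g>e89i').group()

'<<pwdw>'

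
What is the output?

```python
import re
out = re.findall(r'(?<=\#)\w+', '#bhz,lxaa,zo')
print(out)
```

The positive lookaround only admits positions where the adjacent text matches; those characters stay outside the span.
`findall` yields the raw match text (1 of them) because the pattern has no groups.

['bhz']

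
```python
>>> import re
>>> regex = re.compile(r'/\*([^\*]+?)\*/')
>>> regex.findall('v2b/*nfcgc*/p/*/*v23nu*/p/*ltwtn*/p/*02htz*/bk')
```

['nfcgc', 'v23nu', 'ltwtn', '02htz']

One capturing group, so `findall` returns just the captured substring from each match — 4 in all.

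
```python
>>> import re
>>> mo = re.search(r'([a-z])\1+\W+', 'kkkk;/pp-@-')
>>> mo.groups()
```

('k',)

`\1` is not a pattern — it's the concrete string captured by group 1, re-applied verbatim.
`re.search` scans for the first position where the pattern succeeds.
The match spans [0:6] → 'kkkk;/'.
Captured: group 1 = 'k'.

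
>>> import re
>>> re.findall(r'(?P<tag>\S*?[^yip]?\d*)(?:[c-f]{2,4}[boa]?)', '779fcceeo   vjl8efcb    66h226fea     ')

['779', 'vjl8', '66h226']

This matches zero or more of a non-whitespace character (lazy), then optionally any character except [yip], then zero or more of a digit (captured as 'tag'); then 2 to 4 of a character in [c-f], then optionally one of [boa] (non-capturing group).
The `?` after the quantifier makes it lazy — it takes as little as possible before letting the rest of the pattern try.
Walking the string: at [0:7] match '779fcce', group 1 = '779'; at [12:20] match 'vjl8efcb', group 1 = 'vjl8'; at [24:33] match '66h226fea', group 1 = '66h226'.
Because there's exactly one group, `findall` drops the full match and keeps group 1 from each hit.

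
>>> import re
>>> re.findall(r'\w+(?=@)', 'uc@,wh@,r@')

['uc', 'wh', 'r']

Lookahead/lookbehind check context without consuming it, so the matched span excludes the asserted characters.
Scanning left to right: at [0:2] → 'uc'; at [4:6] → 'wh'; at [8:9] → 'r'.
`findall` yields the raw match text (3 of them) because the pattern has no groups.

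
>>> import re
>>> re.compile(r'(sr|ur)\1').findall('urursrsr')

The backreference `\1` re-matches whatever the first group consumed, character for character.
One capturing group, so `findall` returns just the captured substring from each match — 2 in all.

['ur', 'sr']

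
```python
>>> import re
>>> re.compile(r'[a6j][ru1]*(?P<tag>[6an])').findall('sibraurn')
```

Pattern: one of [a6j], then zero or more of one of [ru1]; then one of [6an] (captured as 'tag').
Matches: at [4:8] match 'aurn', group 1 = 'n'.
`findall` collects group 1 from the one match (1 total).

['n']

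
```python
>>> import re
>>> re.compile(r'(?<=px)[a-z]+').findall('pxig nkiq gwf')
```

The lookaround is zero-width — it requires the adjacent text to match without consuming it, so the asserted text isn't part of the match.
Matches: at [2:4] → 'ig'.
`findall` yields the raw match text (1 of them) because the pattern has no groups.

['ig']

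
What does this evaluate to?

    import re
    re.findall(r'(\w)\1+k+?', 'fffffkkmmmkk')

['f', 'm']

After group 1 captures some text, `\1` only succeeds where that same text appears again.
With a single group, `findall` returns only what that group captured — 2 items.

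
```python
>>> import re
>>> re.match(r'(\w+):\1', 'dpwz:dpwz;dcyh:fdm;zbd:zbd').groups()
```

('dpwz',)

After group 1 captures some text, `\1` only succeeds where that same text appears again.
With `match`, the pattern is implicitly anchored at the beginning.
The match spans [0:9] → 'dpwz:dpwz'.
Captured: group 1 = 'dpwz'.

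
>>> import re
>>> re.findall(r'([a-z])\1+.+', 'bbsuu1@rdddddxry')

The backreference `\1` re-matches whatever the first group consumed, character for character.
With a single group, `findall` returns only what that group captured — 1 item.

['b']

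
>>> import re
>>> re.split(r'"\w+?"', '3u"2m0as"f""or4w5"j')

Matches to split on: at [2:9] → '"2m0as"'; at [11:18] → '"or4w5"'.
`split` removes every match and returns the 3 fragments in between.

['3u', 'f"', 'j']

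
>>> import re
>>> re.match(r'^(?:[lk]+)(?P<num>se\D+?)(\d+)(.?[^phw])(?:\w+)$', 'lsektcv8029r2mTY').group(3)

'r2'

This matches anchored at the start of the string; then one or more of one of [lk] (non-capturing group); then the literal 'se', then one or more of a non-digit (lazy) (captured as 'num'); then one or more of a digit (captured); then optionally any character, then any character except [phw] (captured); then one or more of a word character (non-capturing group); then anchored at the end.
`match` is anchored at position 0; if the pattern doesn't fit there, it returns None.
The match spans [0:16] → 'lsektcv8029r2mTY'.
Captured: group 1 = 'sektcv', group 2 = '8029', group 3 = 'r2'.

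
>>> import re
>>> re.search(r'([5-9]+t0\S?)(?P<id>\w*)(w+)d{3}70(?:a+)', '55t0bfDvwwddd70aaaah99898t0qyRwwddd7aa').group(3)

'w'

The match spans [0:19] → '55t0bfDvwwddd70aaaa'.
Captured: group 1 = '55t0b', group 2 = 'fDvw', group 3 = 'w'.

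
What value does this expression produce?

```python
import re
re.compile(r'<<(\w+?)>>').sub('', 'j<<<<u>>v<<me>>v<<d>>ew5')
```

Matches: at [3:8] → '<<u>>'; at [9:15] → '<<me>>'; at [16:21] → '<<d>>'.
Every occurrence is swapped for ''.

'j<<vvew5'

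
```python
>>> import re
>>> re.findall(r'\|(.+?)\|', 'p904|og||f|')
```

With the lazy modifier that quantifier settles for the fewest repetitions that let the rest of the pattern succeed (the atoms after it are unaffected and can still be greedy).
Scanning left to right: at [4:8] match '|og|', group 1 = 'og'; at [8:11] match '|f|', group 1 = 'f'.
Because there's exactly one group, `findall` drops the full match and keeps group 1 from each hit.

['og', 'f']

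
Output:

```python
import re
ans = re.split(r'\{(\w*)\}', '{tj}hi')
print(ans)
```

['', 'tj', 'hi']

Matches to split on: at [0:4] → '{tj}'.
Because the pattern has a capturing group, `split` also inserts each captured text between the pieces.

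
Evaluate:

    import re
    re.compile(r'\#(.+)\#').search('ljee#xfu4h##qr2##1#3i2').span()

(4, 19)

`re.search` scans for the first position where the pattern succeeds.
The match spans [4:19] → '#xfu4h##qr2##1#'.
Captured: group 1 = 'xfu4h##qr2##1'.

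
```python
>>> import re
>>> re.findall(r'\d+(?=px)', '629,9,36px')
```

['36']

The positive lookaround only admits positions where the adjacent text matches; those characters stay outside the span.
No capturing groups, so `findall` returns the 1 full match string.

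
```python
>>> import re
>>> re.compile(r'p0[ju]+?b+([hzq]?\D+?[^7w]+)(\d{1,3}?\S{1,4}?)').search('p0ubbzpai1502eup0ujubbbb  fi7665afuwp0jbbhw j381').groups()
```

('zpai1502eup0ujubbbb  fi', '76')

This matches the literal 'p0', then one or more of one of [ju] (lazy); then one or more of a literal 'b'; then optionally one of [hzq], then one or more of a non-digit (lazy), then one or more of any character except [7w] (captured); then 1 to 3 of a digit (lazy), then 1 to 4 of a non-whitespace character (lazy) (captured).
Because the quantifier is non-greedy, it stops expanding at the earliest point where the rest of the pattern can succeed.
`search` walks the string left to right and returns the first match it finds.
The match spans [0:30] → 'p0ubbzpai1502eup0ujubbbb  fi76'.
Captured: group 1 = 'zpai1502eup0ujubbbb  fi', group 2 = '76'.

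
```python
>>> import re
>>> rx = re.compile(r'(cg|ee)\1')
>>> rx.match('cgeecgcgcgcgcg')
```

None

The backreference `\1` re-matches whatever the first group consumed, character for character.
`re.match` only tries the pattern at the start of the string.
Here the pattern fails at index 0, so the call returns None.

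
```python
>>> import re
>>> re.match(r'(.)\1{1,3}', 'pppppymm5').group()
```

'pppp'

`match` is anchored at position 0; if the pattern doesn't fit there, it returns None.
The match spans [0:4] → 'pppp'.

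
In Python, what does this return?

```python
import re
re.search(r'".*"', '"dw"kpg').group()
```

'"dw"'

The match spans [0:4] → '"dw"'.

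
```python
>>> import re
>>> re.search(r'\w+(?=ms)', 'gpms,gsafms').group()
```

'gp'

Because the assertion is zero-width, the text it checks is not consumed and won't appear in the result.
The match spans [0:2] → 'gp'.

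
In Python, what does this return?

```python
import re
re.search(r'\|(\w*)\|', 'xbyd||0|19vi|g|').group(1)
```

Unlike `match`, `search` isn't anchored — it looks for the pattern anywhere in the string.
The match spans [4:6] → '||'.
Captured: group 1 = ''.

''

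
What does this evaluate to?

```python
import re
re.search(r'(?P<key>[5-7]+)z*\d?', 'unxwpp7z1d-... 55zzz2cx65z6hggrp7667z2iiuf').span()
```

(6, 9)

Pattern: one or more of a character in [5-7] (captured as 'key'); then zero or more of the literal 'z', then optionally a digit.
The match spans [6:9] → '7z1'.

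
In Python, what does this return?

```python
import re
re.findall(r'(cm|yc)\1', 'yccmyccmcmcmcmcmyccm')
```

A backreference is literal: `\1` must see the identical characters the first group matched.
Scanning left to right: at [6:10] match 'cmcm', group 1 = 'cm'; at [10:14] match 'cmcm', group 1 = 'cm'.
Because there's exactly one group, `findall` drops the full match and keeps group 1 from each hit.

['cm', 'cm']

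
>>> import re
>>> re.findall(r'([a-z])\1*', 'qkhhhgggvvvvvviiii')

['q', 'k', 'h', 'g', 'v', 'i']

`\1` is not a pattern — it's the concrete string captured by group 1, re-applied verbatim.
Scanning left to right: at [0:1] match 'q', group 1 = 'q'; at [1:2] match 'k', group 1 = 'k'; at [2:5] match 'hhh', group 1 = 'h'; at [5:8] match 'ggg', group 1 = 'g'; at [8:14] match 'vvvvvv', group 1 = 'v'; ….
One capturing group, so `findall` returns just the captured substring from each match — 6 in all.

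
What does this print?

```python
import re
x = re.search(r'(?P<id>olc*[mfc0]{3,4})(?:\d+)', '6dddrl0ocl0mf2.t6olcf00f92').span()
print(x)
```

Pattern: the literal 'ol', then zero or more of the literal 'c', then 3 to 4 of one of [mfc0] (captured as 'id'); then one or more of a digit (non-capturing group).
`search` walks the string left to right and returns the first match it finds.
The match spans [17:26] → 'olcf00f92'.
Captured: group 1 = 'olcf00f'.

(17, 26)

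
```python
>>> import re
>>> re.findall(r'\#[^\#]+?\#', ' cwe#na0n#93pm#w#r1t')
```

Matches: at [4:10] → '#na0n#'; at [14:17] → '#w#'.
With no groups in the pattern, `findall` gives back each whole match — 2 here.

['#na0n#', '#w#']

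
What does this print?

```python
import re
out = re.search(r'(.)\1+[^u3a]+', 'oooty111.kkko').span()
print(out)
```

`\1` has to match the exact text group 1 already captured.
The match spans [0:13] → 'oooty111.kkko'.

(0, 13)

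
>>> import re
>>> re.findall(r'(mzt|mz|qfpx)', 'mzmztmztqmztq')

Alternation tries branches left to right and keeps the first one that lets the overall match succeed at that position.
One capturing group, so `findall` returns just the captured substring from each match — 4 in all.

['mz', 'mzt', 'mzt', 'mzt']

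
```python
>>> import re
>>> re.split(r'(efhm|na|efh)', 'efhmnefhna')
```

The regex engine tests alternatives in the order written; an earlier branch that matches wins even if a later one would match more.
Matches to split on: at [0:4] → 'efhm'; at [5:8] → 'efh'; at [8:10] → 'na'.
Because the pattern has a capturing group, `split` also inserts each captured text between the pieces.

['', 'efhm', 'n', 'efh', '', 'na', '']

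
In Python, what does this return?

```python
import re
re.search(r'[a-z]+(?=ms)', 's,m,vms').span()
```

Because the assertion is zero-width, the text it checks is not consumed and won't appear in the result.
The match spans [4:5] → 'v'.

(4, 5)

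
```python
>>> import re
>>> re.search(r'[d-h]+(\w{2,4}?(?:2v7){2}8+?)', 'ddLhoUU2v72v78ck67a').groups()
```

This matches one or more of a character in [d-h]; then 2 to 4 of a word character (lazy), then the literal '2v7' repeated 2 times, then one or more of the literal '8' (lazy) (captured).
`re.search` scans for the first position where the pattern succeeds.
The match spans [3:14] → 'hoUU2v72v78'.
Captured: group 1 = 'oUU2v72v78'.

('oUU2v72v78',)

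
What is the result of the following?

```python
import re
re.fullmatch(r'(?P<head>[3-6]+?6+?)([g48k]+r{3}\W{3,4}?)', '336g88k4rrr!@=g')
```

`fullmatch` succeeds only if the pattern covers the string from start to end.
Here the pattern can't cover the whole string, so the call returns None.

None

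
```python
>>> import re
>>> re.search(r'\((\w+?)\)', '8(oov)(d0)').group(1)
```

`re.search` tries every starting position until one works.
The match spans [1:6] → '(oov)'.
Captured: group 1 = 'oov'.

'oov'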